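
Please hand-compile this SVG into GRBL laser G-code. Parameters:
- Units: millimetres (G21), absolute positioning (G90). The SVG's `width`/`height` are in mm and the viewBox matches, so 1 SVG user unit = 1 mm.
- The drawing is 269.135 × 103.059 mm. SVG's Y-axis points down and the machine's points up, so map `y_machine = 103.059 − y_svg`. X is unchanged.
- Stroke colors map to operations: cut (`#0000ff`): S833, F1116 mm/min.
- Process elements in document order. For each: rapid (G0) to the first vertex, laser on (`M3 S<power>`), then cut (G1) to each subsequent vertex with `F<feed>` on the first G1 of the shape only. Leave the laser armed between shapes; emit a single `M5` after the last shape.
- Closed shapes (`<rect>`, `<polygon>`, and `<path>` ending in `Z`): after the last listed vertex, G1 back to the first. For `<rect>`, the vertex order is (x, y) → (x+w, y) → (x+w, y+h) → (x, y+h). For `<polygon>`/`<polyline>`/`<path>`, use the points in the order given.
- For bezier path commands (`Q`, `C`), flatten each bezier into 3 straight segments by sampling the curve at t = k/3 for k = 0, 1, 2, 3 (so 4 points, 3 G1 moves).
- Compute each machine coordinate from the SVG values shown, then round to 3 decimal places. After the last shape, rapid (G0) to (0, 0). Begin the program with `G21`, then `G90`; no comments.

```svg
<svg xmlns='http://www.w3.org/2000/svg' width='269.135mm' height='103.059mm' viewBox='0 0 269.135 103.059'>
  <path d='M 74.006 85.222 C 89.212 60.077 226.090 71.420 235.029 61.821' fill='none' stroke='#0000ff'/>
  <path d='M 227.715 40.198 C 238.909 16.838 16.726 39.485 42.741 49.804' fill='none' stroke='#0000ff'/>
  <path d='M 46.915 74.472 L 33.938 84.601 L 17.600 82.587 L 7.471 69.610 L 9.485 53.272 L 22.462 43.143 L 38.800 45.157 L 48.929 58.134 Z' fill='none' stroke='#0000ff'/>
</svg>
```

G21
G90
G0 X74.006 Y17.837
M3 S833
G1 X120.524 Y32.946 F1116
G1 X192.689 Y36.493
G1 X235.029 Y41.238
G0 X227.715 Y62.861
M3 S833
G1 X178.953 Y73.046 F1116
G1 X81.623 Y65.523
G1 X42.741 Y53.255
G0 X46.915 Y28.587
M3 S833
G1 X33.938 Y18.458 F1116
G1 X17.600 Y20.472
G1 X7.471 Y33.449
G1 X9.485 Y49.787
G1 X22.462 Y59.916
G1 X38.800 Y57.902
G1 X48.929 Y44.925
G1 X46.915 Y28.587
M5
G0 X0.000 Y0.000

Since the viewBox matches the mm dimensions, user units are millimetres directly. The only transform is the Y-flip y_m = 103.059 − y_svg.

Shape 1 is a cubic bezier drawn with `<path>`. Its stroke #0000ff means cut at S833, F1116. After flipping Y the toolpath is (74.006,17.837) → (120.524,32.946) → (192.689,36.493) → (235.029,41.238).

Shape 2 is a cubic bezier drawn with `<path>`. Its stroke #0000ff means cut at S833, F1116. After flipping Y the toolpath is (227.715,62.861) → (178.953,73.046) → (81.623,65.523) → (42.741,53.255).

Shape 3 is a regular polygon drawn with `<path>`. Its stroke #0000ff means cut at S833, F1116. After flipping Y the toolpath is (46.915,28.587) → (33.938,18.458) → (17.600,20.472) → (7.471,33.449) → (9.485,49.787) → (22.462,59.916) → (38.800,57.902) → (48.929,44.925) → (46.915,28.587), returning to the start.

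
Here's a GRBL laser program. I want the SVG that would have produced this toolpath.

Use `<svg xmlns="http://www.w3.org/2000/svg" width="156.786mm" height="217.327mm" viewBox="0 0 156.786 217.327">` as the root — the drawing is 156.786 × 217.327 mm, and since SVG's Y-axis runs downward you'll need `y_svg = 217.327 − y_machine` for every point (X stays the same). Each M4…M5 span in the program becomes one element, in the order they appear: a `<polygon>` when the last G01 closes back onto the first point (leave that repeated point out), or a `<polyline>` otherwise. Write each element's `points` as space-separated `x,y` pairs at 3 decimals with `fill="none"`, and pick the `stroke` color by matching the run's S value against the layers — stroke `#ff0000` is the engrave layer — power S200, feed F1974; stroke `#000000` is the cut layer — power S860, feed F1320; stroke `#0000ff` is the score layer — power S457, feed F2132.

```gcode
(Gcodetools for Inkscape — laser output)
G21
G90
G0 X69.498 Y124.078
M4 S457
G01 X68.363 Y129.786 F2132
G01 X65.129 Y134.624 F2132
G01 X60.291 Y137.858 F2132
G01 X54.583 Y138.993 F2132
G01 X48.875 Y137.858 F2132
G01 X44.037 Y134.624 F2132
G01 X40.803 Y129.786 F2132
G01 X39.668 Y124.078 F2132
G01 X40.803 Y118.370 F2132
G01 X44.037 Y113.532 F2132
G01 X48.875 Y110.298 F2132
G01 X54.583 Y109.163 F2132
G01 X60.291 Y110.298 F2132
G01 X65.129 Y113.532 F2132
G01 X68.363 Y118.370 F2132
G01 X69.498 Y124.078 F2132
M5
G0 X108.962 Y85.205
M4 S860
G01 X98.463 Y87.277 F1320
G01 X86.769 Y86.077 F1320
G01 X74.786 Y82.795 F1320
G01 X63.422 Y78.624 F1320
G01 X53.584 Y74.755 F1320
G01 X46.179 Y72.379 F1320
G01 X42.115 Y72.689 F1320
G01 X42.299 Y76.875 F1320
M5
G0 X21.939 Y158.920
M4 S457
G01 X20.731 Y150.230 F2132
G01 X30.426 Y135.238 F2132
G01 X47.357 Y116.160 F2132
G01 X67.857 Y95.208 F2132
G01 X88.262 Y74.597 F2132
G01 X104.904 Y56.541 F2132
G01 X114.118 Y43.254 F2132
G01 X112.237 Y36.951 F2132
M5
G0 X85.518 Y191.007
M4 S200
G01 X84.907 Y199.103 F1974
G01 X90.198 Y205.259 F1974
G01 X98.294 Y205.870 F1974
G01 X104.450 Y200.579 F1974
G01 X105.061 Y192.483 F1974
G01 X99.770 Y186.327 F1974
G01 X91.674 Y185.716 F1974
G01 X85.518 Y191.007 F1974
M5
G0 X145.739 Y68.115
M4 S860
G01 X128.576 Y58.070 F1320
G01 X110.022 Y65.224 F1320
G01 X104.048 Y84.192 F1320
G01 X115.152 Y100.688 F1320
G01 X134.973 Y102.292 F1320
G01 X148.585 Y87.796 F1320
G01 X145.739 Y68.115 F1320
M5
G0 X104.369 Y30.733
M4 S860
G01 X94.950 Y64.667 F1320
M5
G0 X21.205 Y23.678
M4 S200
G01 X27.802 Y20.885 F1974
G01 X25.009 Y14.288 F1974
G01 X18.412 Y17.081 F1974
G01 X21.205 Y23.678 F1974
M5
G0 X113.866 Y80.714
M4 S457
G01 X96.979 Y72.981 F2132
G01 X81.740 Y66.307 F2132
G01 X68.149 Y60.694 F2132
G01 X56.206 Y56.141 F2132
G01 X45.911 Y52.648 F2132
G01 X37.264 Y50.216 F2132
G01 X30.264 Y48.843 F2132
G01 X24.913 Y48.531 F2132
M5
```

Machine Y-up, SVG Y-down with viewBox height 217.327, so y_svg = 217.327 − y_machine; X carries over.

Run 1: power S457 maps to stroke `#0000ff` (score). The run returns to its start, so emit a `<polygon>` with points (Y-flipped): 69.498,93.249 68.363,87.541 65.129,82.703 60.291,79.469 54.583,78.334 48.875,79.469 44.037,82.703 40.803,87.541 39.668,93.249 40.803,98.957 44.037,103.795 48.875,107.029 54.583,108.164 60.291,107.029 65.129,103.795 68.363,98.957.

Run 2: the run's S860 means `#000000` (cut). The run is open, so emit a `<polyline>` with points (Y-flipped): 108.962,132.122 98.463,130.050 86.769,131.250 74.786,134.532 63.422,138.703 53.584,142.572 46.179,144.948 42.115,144.638 42.299,140.452.

Run 3: the run's S457 means `#0000ff` (score). The run is open, so emit a `<polyline>` with points (Y-flipped): 21.939,58.407 20.731,67.097 30.426,82.089 47.357,101.167 67.857,122.119 88.262,142.730 104.904,160.786 114.118,174.073 112.237,180.376.

Run 4: S200 ⇒ engrave layer `#ff0000`. The run returns to its start, so emit a `<polygon>` with points (Y-flipped): 85.518,26.320 84.907,18.224 90.198,12.068 98.294,11.457 104.450,16.748 105.061,24.844 99.770,31.000 91.674,31.611.

Run 5: S860 ⇒ cut layer `#000000`. The run returns to its start, so emit a `<polygon>` with points (Y-flipped): 145.739,149.212 128.576,159.257 110.022,152.103 104.048,133.135 115.152,116.639 134.973,115.035 148.585,129.531.

Run 6: S860 ⇒ cut layer `#000000`. The run is open, so emit a `<polyline>` with points (Y-flipped): 104.369,186.594 94.950,152.660.

Run 7: the run's S200 means `#ff0000` (engrave). The run returns to its start, so emit a `<polygon>` with points (Y-flipped): 21.205,193.649 27.802,196.442 25.009,203.039 18.412,200.246.

Run 8: power S457 maps to stroke `#0000ff` (score). The run is open, so emit a `<polyline>` with points (Y-flipped): 113.866,136.613 96.979,144.346 81.740,151.020 68.149,156.633 56.206,161.186 45.911,164.679 37.264,167.111 30.264,168.484 24.913,168.796.

<svg xmlns="http://www.w3.org/2000/svg" width="156.786mm" height="217.327mm" viewBox="0 0 156.786 217.327">
  <polygon points="69.498,93.249 68.363,87.541 65.129,82.703 60.291,79.469 54.583,78.334 48.875,79.469 44.037,82.703 40.803,87.541 39.668,93.249 40.803,98.957 44.037,103.795 48.875,107.029 54.583,108.164 60.291,107.029 65.129,103.795 68.363,98.957" fill="none" stroke="#0000ff"/>
  <polyline points="108.962,132.122 98.463,130.050 86.769,131.250 74.786,134.532 63.422,138.703 53.584,142.572 46.179,144.948 42.115,144.638 42.299,140.452" fill="none" stroke="#000000"/>
  <polyline points="21.939,58.407 20.731,67.097 30.426,82.089 47.357,101.167 67.857,122.119 88.262,142.730 104.904,160.786 114.118,174.073 112.237,180.376" fill="none" stroke="#0000ff"/>
  <polygon points="85.518,26.320 84.907,18.224 90.198,12.068 98.294,11.457 104.450,16.748 105.061,24.844 99.770,31.000 91.674,31.611" fill="none" stroke="#ff0000"/>
  <polygon points="145.739,149.212 128.576,159.257 110.022,152.103 104.048,133.135 115.152,116.639 134.973,115.035 148.585,129.531" fill="none" stroke="#000000"/>
  <polyline points="104.369,186.594 94.950,152.660" fill="none" stroke="#000000"/>
  <polygon points="21.205,193.649 27.802,196.442 25.009,203.039 18.412,200.246" fill="none" stroke="#ff0000"/>
  <polyline points="113.866,136.613 96.979,144.346 81.740,151.020 68.149,156.633 56.206,161.186 45.911,164.679 37.264,167.111 30.264,168.484 24.913,168.796" fill="none" stroke="#0000ff"/>
</svg>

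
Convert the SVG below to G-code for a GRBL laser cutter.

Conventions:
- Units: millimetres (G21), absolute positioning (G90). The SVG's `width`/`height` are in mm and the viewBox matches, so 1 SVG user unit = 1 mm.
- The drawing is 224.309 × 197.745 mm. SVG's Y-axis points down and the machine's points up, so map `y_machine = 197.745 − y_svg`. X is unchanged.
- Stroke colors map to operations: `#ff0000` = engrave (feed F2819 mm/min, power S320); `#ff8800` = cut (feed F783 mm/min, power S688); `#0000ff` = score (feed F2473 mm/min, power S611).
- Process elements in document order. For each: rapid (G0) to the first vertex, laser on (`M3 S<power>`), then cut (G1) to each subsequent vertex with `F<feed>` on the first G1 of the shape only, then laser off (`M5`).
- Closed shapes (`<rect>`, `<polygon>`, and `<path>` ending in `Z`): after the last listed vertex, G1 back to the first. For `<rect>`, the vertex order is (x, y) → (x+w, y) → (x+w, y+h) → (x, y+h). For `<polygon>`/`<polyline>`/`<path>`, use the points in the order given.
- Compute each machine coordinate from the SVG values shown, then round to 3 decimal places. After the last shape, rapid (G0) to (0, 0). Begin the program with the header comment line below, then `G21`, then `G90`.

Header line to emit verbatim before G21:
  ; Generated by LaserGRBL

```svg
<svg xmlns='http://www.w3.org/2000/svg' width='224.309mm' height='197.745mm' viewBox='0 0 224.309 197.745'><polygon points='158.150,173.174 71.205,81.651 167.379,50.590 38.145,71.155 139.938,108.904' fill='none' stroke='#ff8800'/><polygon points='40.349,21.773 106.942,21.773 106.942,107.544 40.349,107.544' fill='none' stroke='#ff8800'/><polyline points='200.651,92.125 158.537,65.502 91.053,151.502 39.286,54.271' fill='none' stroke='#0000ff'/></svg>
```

viewBox `0 0 224.309 197.745` with mm width/height → 1 unit = 1 mm. Flip: y_m = 197.745 − y_svg.

**Shape 1** — `<polygon>` closed polygon, stroke `#ff8800` → cut (S688, F783). Machine vertices: (158.150,24.571) → (71.205,116.094) → (167.379,147.155) → (38.145,126.590) → (139.938,88.841) → (158.150,24.571). Closed: final G1 returns to the first vertex.

**Shape 2** — `<polygon>` rectangle, stroke `#ff8800` → cut (S688, F783). Machine vertices: (40.349,175.972) → (106.942,175.972) → (106.942,90.201) → (40.349,90.201) → (40.349,175.972). Closed: final G1 returns to the first vertex.

**Shape 3** — `<polyline>` open polyline, stroke `#0000ff` → score (S611, F2473). Machine vertices: (200.651,105.620) → (158.537,132.243) → (91.053,46.243) → (39.286,143.474). Open path.

; Generated by LaserGRBL
G21
G90
G0 X158.150 Y24.571
M3 S688
G1 X71.205 Y116.094 F783
G1 X167.379 Y147.155
G1 X38.145 Y126.590
G1 X139.938 Y88.841
G1 X158.150 Y24.571
M5
G0 X40.349 Y175.972
M3 S688
G1 X106.942 Y175.972 F783
G1 X106.942 Y90.201
G1 X40.349 Y90.201
G1 X40.349 Y175.972
M5
G0 X200.651 Y105.620
M3 S611
G1 X158.537 Y132.243 F2473
G1 X91.053 Y46.243
G1 X39.286 Y143.474
M5
G0 X0.000 Y0.000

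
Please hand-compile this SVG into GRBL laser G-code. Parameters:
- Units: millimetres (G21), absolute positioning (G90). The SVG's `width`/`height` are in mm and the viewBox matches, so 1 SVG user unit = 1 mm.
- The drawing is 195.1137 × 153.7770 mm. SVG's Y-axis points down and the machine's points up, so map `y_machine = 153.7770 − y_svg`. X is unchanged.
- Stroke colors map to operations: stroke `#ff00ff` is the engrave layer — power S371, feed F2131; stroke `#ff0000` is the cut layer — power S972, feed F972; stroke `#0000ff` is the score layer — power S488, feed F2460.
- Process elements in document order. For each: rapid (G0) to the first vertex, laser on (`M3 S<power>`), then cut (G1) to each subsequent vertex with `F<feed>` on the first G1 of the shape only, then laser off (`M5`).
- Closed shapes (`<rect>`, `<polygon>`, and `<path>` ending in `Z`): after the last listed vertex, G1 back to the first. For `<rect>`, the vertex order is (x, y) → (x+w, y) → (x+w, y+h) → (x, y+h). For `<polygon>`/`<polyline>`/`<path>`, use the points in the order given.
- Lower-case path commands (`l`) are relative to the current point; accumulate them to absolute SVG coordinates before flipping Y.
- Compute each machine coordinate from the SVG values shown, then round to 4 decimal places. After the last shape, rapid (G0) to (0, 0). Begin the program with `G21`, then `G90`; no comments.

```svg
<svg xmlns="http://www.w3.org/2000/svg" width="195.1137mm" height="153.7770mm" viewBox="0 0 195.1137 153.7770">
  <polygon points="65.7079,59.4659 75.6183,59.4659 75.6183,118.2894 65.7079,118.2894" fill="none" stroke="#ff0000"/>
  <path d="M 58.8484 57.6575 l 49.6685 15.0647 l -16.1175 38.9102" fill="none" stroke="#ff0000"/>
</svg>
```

Since the viewBox matches the mm dimensions, user units are millimetres directly. The only transform is the Y-flip y_m = 153.7770 − y_svg.

Shape 1 is a rectangle drawn with `<polygon>`. Its stroke #ff0000 means cut at S972, F972. After flipping Y the toolpath is (65.7079,94.3111) → (75.6183,94.3111) → (75.6183,35.4876) → (65.7079,35.4876) → (65.7079,94.3111), returning to the start.

Shape 2 is a open polyline drawn with `<path>`. Its stroke #ff0000 means cut at S972, F972. After flipping Y the toolpath is (58.8484,96.1195) → (108.5169,81.0548) → (92.3994,42.1446).

G21
G90
G0 X65.7079 Y94.3111
M3 S972
G1 X75.6183 Y94.3111 F972
G1 X75.6183 Y35.4876
G1 X65.7079 Y35.4876
G1 X65.7079 Y94.3111
M5
G0 X58.8484 Y96.1195
M3 S972
G1 X108.5169 Y81.0548 F972
G1 X92.3994 Y42.1446
M5
G0 X0.0000 Y0.0000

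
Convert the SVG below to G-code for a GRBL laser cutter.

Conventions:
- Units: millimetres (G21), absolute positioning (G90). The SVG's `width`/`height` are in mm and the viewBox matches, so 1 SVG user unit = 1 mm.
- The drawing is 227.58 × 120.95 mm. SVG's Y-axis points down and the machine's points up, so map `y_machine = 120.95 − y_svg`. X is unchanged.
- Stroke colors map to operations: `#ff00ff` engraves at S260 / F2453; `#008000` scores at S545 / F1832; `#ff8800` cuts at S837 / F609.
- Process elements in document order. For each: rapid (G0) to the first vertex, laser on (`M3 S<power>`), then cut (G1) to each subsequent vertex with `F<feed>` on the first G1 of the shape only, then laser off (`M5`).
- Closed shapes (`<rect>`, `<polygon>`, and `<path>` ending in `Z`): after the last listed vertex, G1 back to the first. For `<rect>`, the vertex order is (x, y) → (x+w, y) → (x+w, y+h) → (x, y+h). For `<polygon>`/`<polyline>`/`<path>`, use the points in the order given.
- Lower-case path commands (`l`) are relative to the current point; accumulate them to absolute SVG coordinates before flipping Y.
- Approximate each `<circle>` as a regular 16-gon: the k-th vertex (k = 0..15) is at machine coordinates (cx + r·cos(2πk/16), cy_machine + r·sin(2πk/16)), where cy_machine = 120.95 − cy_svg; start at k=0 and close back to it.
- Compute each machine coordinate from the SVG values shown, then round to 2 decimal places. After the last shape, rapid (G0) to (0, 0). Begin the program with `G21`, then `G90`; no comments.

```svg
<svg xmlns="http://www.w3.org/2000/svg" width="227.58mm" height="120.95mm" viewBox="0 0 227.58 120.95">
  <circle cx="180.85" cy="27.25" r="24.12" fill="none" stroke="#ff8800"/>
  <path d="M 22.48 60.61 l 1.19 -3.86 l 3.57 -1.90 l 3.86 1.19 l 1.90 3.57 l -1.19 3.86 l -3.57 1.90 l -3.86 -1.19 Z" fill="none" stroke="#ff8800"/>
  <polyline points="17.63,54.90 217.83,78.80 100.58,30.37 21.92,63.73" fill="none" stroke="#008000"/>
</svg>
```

G21
G90
G0 X204.97 Y93.70
M3 S837
G1 X203.13 Y102.93 F609
G1 X197.91 Y110.76
G1 X190.08 Y115.98
G1 X180.85 Y117.82
G1 X171.62 Y115.98
G1 X163.79 Y110.76
G1 X158.57 Y102.93
G1 X156.73 Y93.70
G1 X158.57 Y84.47
G1 X163.79 Y76.64
G1 X171.62 Y71.42
G1 X180.85 Y69.58
G1 X190.08 Y71.42
G1 X197.91 Y76.64
G1 X203.13 Y84.47
G1 X204.97 Y93.70
M5
G0 X22.48 Y60.34
M3 S837
G1 X23.67 Y64.20 F609
G1 X27.24 Y66.10
G1 X31.10 Y64.91
G1 X33.00 Y61.34
G1 X31.81 Y57.48
G1 X28.24 Y55.58
G1 X24.38 Y56.77
G1 X22.48 Y60.34
M5
G0 X17.63 Y66.05
M3 S545
G1 X217.83 Y42.15 F1832
G1 X100.58 Y90.58
G1 X21.92 Y57.22
M5
G0 X0.00 Y0.00

viewBox `0 0 227.58 120.95` with mm width/height → 1 unit = 1 mm. Flip: y_m = 120.95 − y_svg.

**Shape 1** — `<circle>` circle, stroke `#ff8800` → cut (S837, F609). Machine vertices: (204.97,93.70) → (203.13,102.93) → (197.91,110.76) → (190.08,115.98) → (180.85,117.82) → (171.62,115.98) → (163.79,110.76) → (158.57,102.93) → (156.73,93.70) → (158.57,84.47) → (163.79,76.64) → (171.62,71.42) → (180.85,69.58) → (190.08,71.42) → (197.91,76.64) → (203.13,84.47) → (204.97,93.70). Closed: final G1 returns to the first vertex.

**Shape 2** — `<path>` regular polygon, stroke `#ff8800` → cut (S837, F609). Machine vertices: (22.48,60.34) → (23.67,64.20) → (27.24,66.10) → (31.10,64.91) → (33.00,61.34) → (31.81,57.48) → (28.24,55.58) → (24.38,56.77) → (22.48,60.34). Closed: final G1 returns to the first vertex.

**Shape 3** — `<polyline>` open polyline, stroke `#008000` → score (S545, F1832). Machine vertices: (17.63,66.05) → (217.83,42.15) → (100.58,90.58) → (21.92,57.22). Open path.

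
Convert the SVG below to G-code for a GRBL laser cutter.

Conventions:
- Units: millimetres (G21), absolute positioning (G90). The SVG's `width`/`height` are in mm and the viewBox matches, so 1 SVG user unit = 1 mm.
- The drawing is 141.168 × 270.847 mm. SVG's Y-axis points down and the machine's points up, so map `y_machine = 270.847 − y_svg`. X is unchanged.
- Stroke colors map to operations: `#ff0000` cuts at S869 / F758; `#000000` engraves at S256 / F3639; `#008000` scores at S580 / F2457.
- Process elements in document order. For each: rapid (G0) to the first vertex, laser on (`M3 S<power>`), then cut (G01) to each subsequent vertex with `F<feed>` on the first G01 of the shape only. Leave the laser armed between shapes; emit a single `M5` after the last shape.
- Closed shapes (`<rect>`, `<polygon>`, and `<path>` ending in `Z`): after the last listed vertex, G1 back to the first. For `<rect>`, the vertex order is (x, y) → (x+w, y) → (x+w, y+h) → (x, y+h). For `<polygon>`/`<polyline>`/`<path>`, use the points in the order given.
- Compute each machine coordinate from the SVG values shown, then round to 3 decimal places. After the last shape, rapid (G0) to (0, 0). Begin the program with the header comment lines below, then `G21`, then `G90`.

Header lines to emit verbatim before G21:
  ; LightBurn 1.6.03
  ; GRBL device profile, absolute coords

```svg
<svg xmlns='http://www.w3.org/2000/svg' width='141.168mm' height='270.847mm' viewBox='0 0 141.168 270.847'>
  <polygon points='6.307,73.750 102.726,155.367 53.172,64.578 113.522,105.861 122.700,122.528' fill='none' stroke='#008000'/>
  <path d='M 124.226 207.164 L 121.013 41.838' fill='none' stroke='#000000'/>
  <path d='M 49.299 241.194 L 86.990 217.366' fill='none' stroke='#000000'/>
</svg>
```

; LightBurn 1.6.03
; GRBL device profile, absolute coords
G21
G90
G0 X6.307 Y197.097
M3 S580
G01 X102.726 Y115.480 F2457
G01 X53.172 Y206.269
G01 X113.522 Y164.986
G01 X122.700 Y148.319
G01 X6.307 Y197.097
G0 X124.226 Y63.683
M3 S256
G01 X121.013 Y229.009 F3639
G0 X49.299 Y29.653
M3 S256
G01 X86.990 Y53.481 F3639
M5
G0 X0.000 Y0.000

viewBox `0 0 141.168 270.847` with mm width/height → 1 unit = 1 mm. Flip: y_m = 270.847 − y_svg.

**Shape 1** — `<polygon>` closed polygon, stroke `#008000` → score (S580, F2457). Machine vertices: (6.307,197.097) → (102.726,115.480) → (53.172,206.269) → (113.522,164.986) → (122.700,148.319) → (6.307,197.097). Closed: final G1 returns to the first vertex.

**Shape 2** — `<path>` line segment, stroke `#000000` → engrave (S256, F3639). Machine vertices: (124.226,63.683) → (121.013,229.009). Open path.

**Shape 3** — `<path>` line segment, stroke `#000000` → engrave (S256, F3639). Machine vertices: (49.299,29.653) → (86.990,53.481). Open path.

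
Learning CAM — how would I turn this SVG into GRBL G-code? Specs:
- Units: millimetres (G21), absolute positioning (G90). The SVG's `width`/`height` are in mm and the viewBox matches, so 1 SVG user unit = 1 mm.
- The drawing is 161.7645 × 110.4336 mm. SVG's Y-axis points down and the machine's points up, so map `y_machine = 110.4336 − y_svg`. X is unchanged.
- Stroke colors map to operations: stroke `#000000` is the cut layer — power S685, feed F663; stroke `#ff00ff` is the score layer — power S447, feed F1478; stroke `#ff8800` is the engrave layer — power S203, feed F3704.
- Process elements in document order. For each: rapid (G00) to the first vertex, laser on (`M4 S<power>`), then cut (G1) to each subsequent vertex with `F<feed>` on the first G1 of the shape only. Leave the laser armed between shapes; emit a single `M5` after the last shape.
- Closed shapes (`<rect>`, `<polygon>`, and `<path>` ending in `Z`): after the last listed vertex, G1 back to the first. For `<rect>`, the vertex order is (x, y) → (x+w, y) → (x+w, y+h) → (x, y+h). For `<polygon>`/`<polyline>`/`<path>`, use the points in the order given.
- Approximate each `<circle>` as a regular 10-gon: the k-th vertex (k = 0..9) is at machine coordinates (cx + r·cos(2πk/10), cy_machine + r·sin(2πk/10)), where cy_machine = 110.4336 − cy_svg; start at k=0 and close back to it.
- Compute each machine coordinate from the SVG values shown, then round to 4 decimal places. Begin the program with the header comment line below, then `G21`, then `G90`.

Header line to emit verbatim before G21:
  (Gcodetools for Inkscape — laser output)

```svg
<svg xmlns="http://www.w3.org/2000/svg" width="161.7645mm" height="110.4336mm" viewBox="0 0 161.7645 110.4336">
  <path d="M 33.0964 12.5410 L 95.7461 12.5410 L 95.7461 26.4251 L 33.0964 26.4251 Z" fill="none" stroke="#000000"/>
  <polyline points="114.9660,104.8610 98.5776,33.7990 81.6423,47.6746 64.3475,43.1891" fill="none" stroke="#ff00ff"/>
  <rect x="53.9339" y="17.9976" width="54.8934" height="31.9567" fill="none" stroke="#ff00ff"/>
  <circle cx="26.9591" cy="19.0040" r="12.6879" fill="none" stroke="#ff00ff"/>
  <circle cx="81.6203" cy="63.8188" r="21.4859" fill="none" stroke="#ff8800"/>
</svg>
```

(Gcodetools for Inkscape — laser output)
G21
G90
G00 X33.0964 Y97.8926
M4 S685
G1 X95.7461 Y97.8926 F663
G1 X95.7461 Y84.0085
G1 X33.0964 Y84.0085
G1 X33.0964 Y97.8926
G00 X114.9660 Y5.5726
M4 S447
G1 X98.5776 Y76.6346 F1478
G1 X81.6423 Y62.7590
G1 X64.3475 Y67.2445
G00 X53.9339 Y92.4360
M4 S447
G1 X108.8273 Y92.4360 F1478
G1 X108.8273 Y60.4793
G1 X53.9339 Y60.4793
G1 X53.9339 Y92.4360
G00 X39.6470 Y91.4296
M4 S447
G1 X37.2238 Y98.8874 F1478
G1 X30.8799 Y103.4965
G1 X23.0383 Y103.4965
G1 X16.6944 Y98.8874
G1 X14.2712 Y91.4296
G1 X16.6944 Y83.9718
G1 X23.0383 Y79.3627
G1 X30.8799 Y79.3627
G1 X37.2238 Y83.9718
G1 X39.6470 Y91.4296
G00 X103.1062 Y46.6148
M4 S203
G1 X99.0028 Y59.2439 F3704
G1 X88.2598 Y67.0491
G1 X74.9808 Y67.0491
G1 X64.2378 Y59.2439
G1 X60.1344 Y46.6148
G1 X64.2378 Y33.9857
G1 X74.9808 Y26.1805
G1 X88.2598 Y26.1805
G1 X99.0028 Y33.9857
G1 X103.1062 Y46.6148
M5

1 u = 1 mm; y_m = 110.4336 − y.

[1] `<path>` rectangle, #000000→cut S685 F663: (33.0964,97.8926) → (95.7461,97.8926) → (95.7461,84.0085) → (33.0964,84.0085) → (33.0964,97.8926) (closed)

[2] `<polyline>` open polyline, #ff00ff→score S447 F1478: (114.9660,5.5726) → (98.5776,76.6346) → (81.6423,62.7590) → (64.3475,67.2445)

[3] `<rect>` rectangle, #ff00ff→score S447 F1478: (53.9339,92.4360) → (108.8273,92.4360) → (108.8273,60.4793) → (53.9339,60.4793) → (53.9339,92.4360) (closed)

[4] `<circle>` circle, #ff00ff→score S447 F1478: (39.6470,91.4296) → (37.2238,98.8874) → (30.8799,103.4965) → (23.0383,103.4965) → (16.6944,98.8874) → (14.2712,91.4296) → (16.6944,83.9718) → (23.0383,79.3627) → (30.8799,79.3627) → (37.2238,83.9718) → (39.6470,91.4296) (closed)

[5] `<circle>` circle, #ff8800→engrave S203 F3704: (103.1062,46.6148) → (99.0028,59.2439) → (88.2598,67.0491) → (74.9808,67.0491) → (64.2378,59.2439) → (60.1344,46.6148) → (64.2378,33.9857) → (74.9808,26.1805) → (88.2598,26.1805) → (99.0028,33.9857) → (103.1062,46.6148) (closed)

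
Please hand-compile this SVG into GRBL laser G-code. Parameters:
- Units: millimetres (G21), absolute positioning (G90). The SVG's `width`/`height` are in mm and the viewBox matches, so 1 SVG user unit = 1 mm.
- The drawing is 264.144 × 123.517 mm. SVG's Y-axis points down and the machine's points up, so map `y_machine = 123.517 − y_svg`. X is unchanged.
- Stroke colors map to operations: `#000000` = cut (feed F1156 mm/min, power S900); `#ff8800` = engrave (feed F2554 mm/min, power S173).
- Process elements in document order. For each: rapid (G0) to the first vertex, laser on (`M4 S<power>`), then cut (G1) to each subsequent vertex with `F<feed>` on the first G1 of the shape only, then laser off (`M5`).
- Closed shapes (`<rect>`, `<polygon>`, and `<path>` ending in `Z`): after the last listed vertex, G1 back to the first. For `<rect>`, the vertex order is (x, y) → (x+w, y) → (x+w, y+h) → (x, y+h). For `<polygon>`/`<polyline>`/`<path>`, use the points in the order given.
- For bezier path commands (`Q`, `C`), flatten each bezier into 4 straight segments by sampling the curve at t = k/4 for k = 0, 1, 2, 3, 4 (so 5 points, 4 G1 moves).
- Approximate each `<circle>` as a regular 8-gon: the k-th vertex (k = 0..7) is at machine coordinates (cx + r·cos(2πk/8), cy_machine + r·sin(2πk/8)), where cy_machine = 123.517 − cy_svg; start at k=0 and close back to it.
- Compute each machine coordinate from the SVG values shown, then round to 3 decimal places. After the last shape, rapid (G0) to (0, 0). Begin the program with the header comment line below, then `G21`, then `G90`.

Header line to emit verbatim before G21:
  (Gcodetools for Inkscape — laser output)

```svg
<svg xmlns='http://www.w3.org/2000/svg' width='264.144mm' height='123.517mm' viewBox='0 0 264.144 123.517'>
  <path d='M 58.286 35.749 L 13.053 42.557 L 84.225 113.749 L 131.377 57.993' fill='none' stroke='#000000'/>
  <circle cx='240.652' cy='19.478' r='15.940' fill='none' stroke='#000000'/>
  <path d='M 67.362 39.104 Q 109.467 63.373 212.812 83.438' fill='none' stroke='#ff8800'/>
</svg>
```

viewBox `0 0 264.144 123.517` with mm width/height → 1 unit = 1 mm. Flip: y_m = 123.517 − y_svg.

**Shape 1** — `<path>` open polyline, stroke `#000000` → cut (S900, F1156). Machine vertices: (58.286,87.768) → (13.053,80.960) → (84.225,9.768) → (131.377,65.524). Open path.

**Shape 2** — `<circle>` circle, stroke `#000000` → cut (S900, F1156). Machine vertices: (256.592,104.039) → (251.923,115.310) → (240.652,119.979) → (229.381,115.310) → (224.712,104.039) → (229.381,92.768) → (240.652,88.099) → (251.923,92.768) → (256.592,104.039). Closed: final G1 returns to the first vertex.

**Shape 3** — `<path>` quadratic bezier, stroke `#ff8800` → engrave (S173, F2554). Control points (SVG): P0=(67.362,39.104), P1=(109.467,63.373), P2=(212.812,83.438); sampled at t=k/4. Machine vertices: (67.362,84.413) → (92.242,72.541) → (124.777,61.195) → (164.967,50.374) → (212.812,40.079). Open path.

(Gcodetools for Inkscape — laser output)
G21
G90
G0 X58.286 Y87.768
M4 S900
G1 X13.053 Y80.960 F1156
G1 X84.225 Y9.768
G1 X131.377 Y65.524
M5
G0 X256.592 Y104.039
M4 S900
G1 X251.923 Y115.310 F1156
G1 X240.652 Y119.979
G1 X229.381 Y115.310
G1 X224.712 Y104.039
G1 X229.381 Y92.768
G1 X240.652 Y88.099
G1 X251.923 Y92.768
G1 X256.592 Y104.039
M5
G0 X67.362 Y84.413
M4 S173
G1 X92.242 Y72.541 F2554
G1 X124.777 Y61.195
G1 X164.967 Y50.374
G1 X212.812 Y40.079
M5
G0 X0.000 Y0.000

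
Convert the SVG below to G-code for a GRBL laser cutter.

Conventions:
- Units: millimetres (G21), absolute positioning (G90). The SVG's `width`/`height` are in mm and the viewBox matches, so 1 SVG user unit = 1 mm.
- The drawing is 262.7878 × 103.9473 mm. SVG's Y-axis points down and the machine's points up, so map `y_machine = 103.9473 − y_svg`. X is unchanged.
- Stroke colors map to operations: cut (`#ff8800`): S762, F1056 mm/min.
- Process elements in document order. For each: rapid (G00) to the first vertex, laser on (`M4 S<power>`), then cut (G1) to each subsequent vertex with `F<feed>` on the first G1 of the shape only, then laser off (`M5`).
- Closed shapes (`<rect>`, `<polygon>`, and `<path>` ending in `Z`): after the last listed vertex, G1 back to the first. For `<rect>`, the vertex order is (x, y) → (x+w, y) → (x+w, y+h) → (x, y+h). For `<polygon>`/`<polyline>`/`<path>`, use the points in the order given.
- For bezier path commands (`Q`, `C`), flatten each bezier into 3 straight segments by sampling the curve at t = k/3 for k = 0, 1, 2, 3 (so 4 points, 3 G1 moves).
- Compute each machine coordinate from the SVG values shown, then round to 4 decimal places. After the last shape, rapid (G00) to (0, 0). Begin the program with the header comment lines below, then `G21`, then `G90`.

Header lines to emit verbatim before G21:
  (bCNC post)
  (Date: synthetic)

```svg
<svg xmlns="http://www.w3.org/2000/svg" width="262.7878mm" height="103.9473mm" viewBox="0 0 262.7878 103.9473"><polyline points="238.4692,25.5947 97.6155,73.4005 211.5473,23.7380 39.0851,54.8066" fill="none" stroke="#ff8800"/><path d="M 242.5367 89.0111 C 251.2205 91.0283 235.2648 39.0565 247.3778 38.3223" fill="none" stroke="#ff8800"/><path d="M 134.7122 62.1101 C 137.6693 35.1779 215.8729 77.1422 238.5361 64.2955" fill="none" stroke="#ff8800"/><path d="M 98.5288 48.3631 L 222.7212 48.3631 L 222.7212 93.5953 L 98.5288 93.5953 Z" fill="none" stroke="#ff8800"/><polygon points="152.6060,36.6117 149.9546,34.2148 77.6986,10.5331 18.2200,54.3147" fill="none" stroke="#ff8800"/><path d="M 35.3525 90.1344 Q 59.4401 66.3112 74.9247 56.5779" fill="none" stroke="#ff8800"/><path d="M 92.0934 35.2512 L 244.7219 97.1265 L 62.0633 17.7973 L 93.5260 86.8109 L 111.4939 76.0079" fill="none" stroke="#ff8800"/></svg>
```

viewBox `0 0 262.7878 103.9473` with mm width/height → 1 unit = 1 mm. Flip: y_m = 103.9473 − y_svg.

**Shape 1** — `<polyline>` open polyline, stroke `#ff8800` → cut (S762, F1056). Machine vertices: (238.4692,78.3526) → (97.6155,30.5468) → (211.5473,80.2093) → (39.0851,49.1407). Open path.

**Shape 2** — `<path>` cubic bezier, stroke `#ff8800` → cut (S762, F1056). Control points (SVG): P0=(242.5367,89.0111), P1=(251.2205,91.0283), P2=(235.2648,39.0565), P3=(247.3778,38.3223); sampled at t=k/3. Machine vertices: (242.5367,14.9362) → (244.9595,27.0181) → (242.6689,51.7089) → (247.3778,65.6250). Open path.

**Shape 3** — `<path>` cubic bezier, stroke `#ff8800` → cut (S762, F1056). Control points (SVG): P0=(134.7122,62.1101), P1=(137.6693,35.1779), P2=(215.8729,77.1422), P3=(238.5361,64.2955); sampled at t=k/3. Machine vertices: (134.7122,41.8372) → (157.9075,50.3857) → (202.2034,40.4937) → (238.5361,39.6518). Open path.

**Shape 4** — `<path>` rectangle, stroke `#ff8800` → cut (S762, F1056). Machine vertices: (98.5288,55.5842) → (222.7212,55.5842) → (222.7212,10.3520) → (98.5288,10.3520) → (98.5288,55.5842). Closed: final G1 returns to the first vertex.

**Shape 5** — `<polygon>` closed polygon, stroke `#ff8800` → cut (S762, F1056). Machine vertices: (152.6060,67.3356) → (149.9546,69.7325) → (77.6986,93.4142) → (18.2200,49.6326) → (152.6060,67.3356). Closed: final G1 returns to the first vertex.

**Shape 6** — `<path>` quadratic bezier, stroke `#ff8800` → cut (S762, F1056). Control points (SVG): P0=(35.3525,90.1344), P1=(59.4401,66.3112), P2=(74.9247,56.5779); sampled at t=k/3. Machine vertices: (35.3525,13.8129) → (50.4550,28.1295) → (63.6457,39.3150) → (74.9247,47.3694). Open path.

**Shape 7** — `<path>` open polyline, stroke `#ff8800` → cut (S762, F1056). Machine vertices: (92.0934,68.6961) → (244.7219,6.8208) → (62.0633,86.1500) → (93.5260,17.1364) → (111.4939,27.9394). Open path.

(bCNC post)
(Date: synthetic)
G21
G90
G00 X238.4692 Y78.3526
M4 S762
G1 X97.6155 Y30.5468 F1056
G1 X211.5473 Y80.2093
G1 X39.0851 Y49.1407
M5
G00 X242.5367 Y14.9362
M4 S762
G1 X244.9595 Y27.0181 F1056
G1 X242.6689 Y51.7089
G1 X247.3778 Y65.6250
M5
G00 X134.7122 Y41.8372
M4 S762
G1 X157.9075 Y50.3857 F1056
G1 X202.2034 Y40.4937
G1 X238.5361 Y39.6518
M5
G00 X98.5288 Y55.5842
M4 S762
G1 X222.7212 Y55.5842 F1056
G1 X222.7212 Y10.3520
G1 X98.5288 Y10.3520
G1 X98.5288 Y55.5842
M5
G00 X152.6060 Y67.3356
M4 S762
G1 X149.9546 Y69.7325 F1056
G1 X77.6986 Y93.4142
G1 X18.2200 Y49.6326
G1 X152.6060 Y67.3356
M5
G00 X35.3525 Y13.8129
M4 S762
G1 X50.4550 Y28.1295 F1056
G1 X63.6457 Y39.3150
G1 X74.9247 Y47.3694
M5
G00 X92.0934 Y68.6961
M4 S762
G1 X244.7219 Y6.8208 F1056
G1 X62.0633 Y86.1500
G1 X93.5260 Y17.1364
G1 X111.4939 Y27.9394
M5
G00 X0.0000 Y0.0000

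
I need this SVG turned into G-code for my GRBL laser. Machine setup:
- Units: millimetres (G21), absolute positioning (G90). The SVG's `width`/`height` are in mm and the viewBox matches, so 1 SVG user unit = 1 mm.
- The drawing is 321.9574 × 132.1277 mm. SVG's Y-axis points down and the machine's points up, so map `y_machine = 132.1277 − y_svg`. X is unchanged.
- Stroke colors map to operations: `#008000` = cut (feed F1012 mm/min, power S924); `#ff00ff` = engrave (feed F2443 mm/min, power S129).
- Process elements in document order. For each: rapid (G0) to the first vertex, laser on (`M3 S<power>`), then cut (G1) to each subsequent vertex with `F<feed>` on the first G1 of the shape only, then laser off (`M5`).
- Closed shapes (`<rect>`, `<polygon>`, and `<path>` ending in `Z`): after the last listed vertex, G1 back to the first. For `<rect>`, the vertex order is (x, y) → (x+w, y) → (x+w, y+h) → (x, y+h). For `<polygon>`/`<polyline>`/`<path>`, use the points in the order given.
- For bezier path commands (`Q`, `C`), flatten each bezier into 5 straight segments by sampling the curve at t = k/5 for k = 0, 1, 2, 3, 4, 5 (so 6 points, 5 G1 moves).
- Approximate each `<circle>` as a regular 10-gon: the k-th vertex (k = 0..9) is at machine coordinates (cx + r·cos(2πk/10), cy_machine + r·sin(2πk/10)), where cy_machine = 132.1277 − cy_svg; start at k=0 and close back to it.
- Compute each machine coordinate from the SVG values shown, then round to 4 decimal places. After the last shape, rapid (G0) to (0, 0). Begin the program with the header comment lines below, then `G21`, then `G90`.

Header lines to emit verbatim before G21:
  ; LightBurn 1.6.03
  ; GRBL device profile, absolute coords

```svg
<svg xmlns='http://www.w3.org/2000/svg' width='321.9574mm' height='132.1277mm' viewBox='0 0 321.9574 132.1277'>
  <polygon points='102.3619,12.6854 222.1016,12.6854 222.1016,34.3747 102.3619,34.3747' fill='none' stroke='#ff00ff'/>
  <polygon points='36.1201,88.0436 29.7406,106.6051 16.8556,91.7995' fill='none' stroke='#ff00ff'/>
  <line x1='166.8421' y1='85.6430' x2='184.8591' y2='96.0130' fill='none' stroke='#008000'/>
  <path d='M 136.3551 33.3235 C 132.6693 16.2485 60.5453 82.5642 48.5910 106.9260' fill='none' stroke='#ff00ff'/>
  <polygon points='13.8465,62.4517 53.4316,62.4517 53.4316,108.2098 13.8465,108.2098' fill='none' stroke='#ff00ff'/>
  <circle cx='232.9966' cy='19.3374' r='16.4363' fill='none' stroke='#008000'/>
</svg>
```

1 u = 1 mm; y_m = 132.1277 − y.

[1] `<polygon>` rectangle, #ff00ff→engrave S129 F2443: (102.3619,119.4423) → (222.1016,119.4423) → (222.1016,97.7530) → (102.3619,97.7530) → (102.3619,119.4423) (closed)

[2] `<polygon>` regular polygon, #ff00ff→engrave S129 F2443: (36.1201,44.0841) → (29.7406,25.5226) → (16.8556,40.3282) → (36.1201,44.0841) (closed)

[3] `<line>` line segment, #008000→cut S924 F1012: (166.8421,46.4847) → (184.8591,36.1147)

[4] `<path>` cubic bezier, #ff00ff→engrave S129 F2443: (136.3551,98.8042) → (126.9599,100.0451) → (107.3127,87.2887) → (83.5867,66.5517) → (61.9551,43.8505) → (48.5910,25.2017)

[5] `<polygon>` rectangle, #ff00ff→engrave S129 F2443: (13.8465,69.6760) → (53.4316,69.6760) → (53.4316,23.9179) → (13.8465,23.9179) → (13.8465,69.6760) (closed)

[6] `<circle>` circle, #008000→cut S924 F1012: (249.4329,112.7903) → (246.2938,122.4513) → (238.0757,128.4222) → (227.9175,128.4222) → (219.6994,122.4513) → (216.5603,112.7903) → (219.6994,103.1293) → (227.9175,97.1584) → (238.0757,97.1584) → (246.2938,103.1293) → (249.4329,112.7903) (closed)

; LightBurn 1.6.03
; GRBL device profile, absolute coords
G21
G90
G0 X102.3619 Y119.4423
M3 S129
G1 X222.1016 Y119.4423 F2443
G1 X222.1016 Y97.7530
G1 X102.3619 Y97.7530
G1 X102.3619 Y119.4423
M5
G0 X36.1201 Y44.0841
M3 S129
G1 X29.7406 Y25.5226 F2443
G1 X16.8556 Y40.3282
G1 X36.1201 Y44.0841
M5
G0 X166.8421 Y46.4847
M3 S924
G1 X184.8591 Y36.1147 F1012
M5
G0 X136.3551 Y98.8042
M3 S129
G1 X126.9599 Y100.0451 F2443
G1 X107.3127 Y87.2887
G1 X83.5867 Y66.5517
G1 X61.9551 Y43.8505
G1 X48.5910 Y25.2017
M5
G0 X13.8465 Y69.6760
M3 S129
G1 X53.4316 Y69.6760 F2443
G1 X53.4316 Y23.9179
G1 X13.8465 Y23.9179
G1 X13.8465 Y69.6760
M5
G0 X249.4329 Y112.7903
M3 S924
G1 X246.2938 Y122.4513 F1012
G1 X238.0757 Y128.4222
G1 X227.9175 Y128.4222
G1 X219.6994 Y122.4513
G1 X216.5603 Y112.7903
G1 X219.6994 Y103.1293
G1 X227.9175 Y97.1584
G1 X238.0757 Y97.1584
G1 X246.2938 Y103.1293
G1 X249.4329 Y112.7903
M5
G0 X0.0000 Y0.0000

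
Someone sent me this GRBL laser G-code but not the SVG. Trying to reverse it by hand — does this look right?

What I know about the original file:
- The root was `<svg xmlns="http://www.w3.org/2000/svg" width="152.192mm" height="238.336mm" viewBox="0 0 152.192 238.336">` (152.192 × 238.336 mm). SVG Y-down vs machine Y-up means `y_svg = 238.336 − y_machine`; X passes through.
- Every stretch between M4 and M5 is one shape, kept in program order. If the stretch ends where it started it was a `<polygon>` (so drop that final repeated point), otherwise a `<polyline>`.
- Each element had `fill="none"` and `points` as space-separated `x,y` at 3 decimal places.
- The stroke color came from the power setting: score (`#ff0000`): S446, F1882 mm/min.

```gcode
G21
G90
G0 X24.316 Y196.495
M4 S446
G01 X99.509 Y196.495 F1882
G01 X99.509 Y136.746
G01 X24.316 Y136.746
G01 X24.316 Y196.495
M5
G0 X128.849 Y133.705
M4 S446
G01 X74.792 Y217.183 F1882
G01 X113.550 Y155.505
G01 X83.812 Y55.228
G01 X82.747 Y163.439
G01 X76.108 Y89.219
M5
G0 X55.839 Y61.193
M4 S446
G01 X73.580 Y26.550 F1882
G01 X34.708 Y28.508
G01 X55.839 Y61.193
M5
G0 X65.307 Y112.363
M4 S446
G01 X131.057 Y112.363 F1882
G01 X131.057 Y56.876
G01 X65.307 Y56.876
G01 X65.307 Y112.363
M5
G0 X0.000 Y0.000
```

y_svg = 238.336 − y_m. Every run uses S446, so all elements get stroke `#ff0000` (score).

[1] closed run; points: 24.316,41.841 99.509,41.841 99.509,101.590 24.316,101.590

[2] open run; points: 128.849,104.631 74.792,21.153 113.550,82.831 83.812,183.108 82.747,74.897 76.108,149.117

[3] closed run; points: 55.839,177.143 73.580,211.786 34.708,209.828

[4] closed run; points: 65.307,125.973 131.057,125.973 131.057,181.460 65.307,181.460

<svg xmlns="http://www.w3.org/2000/svg" width="152.192mm" height="238.336mm" viewBox="0 0 152.192 238.336">
  <polygon points="24.316,41.841 99.509,41.841 99.509,101.590 24.316,101.590" fill="none" stroke="#ff0000"/>
  <polyline points="128.849,104.631 74.792,21.153 113.550,82.831 83.812,183.108 82.747,74.897 76.108,149.117" fill="none" stroke="#ff0000"/>
  <polygon points="55.839,177.143 73.580,211.786 34.708,209.828" fill="none" stroke="#ff0000"/>
  <polygon points="65.307,125.973 131.057,125.973 131.057,181.460 65.307,181.460" fill="none" stroke="#ff0000"/>
</svg>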